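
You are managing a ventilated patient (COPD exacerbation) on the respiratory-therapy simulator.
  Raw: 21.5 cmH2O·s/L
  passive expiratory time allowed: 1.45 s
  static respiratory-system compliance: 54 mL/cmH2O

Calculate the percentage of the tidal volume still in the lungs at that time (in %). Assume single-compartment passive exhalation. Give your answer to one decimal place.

28.7

τ = R × C = 21.5 × 54 mL/cmH2O = 21.5 × 0.054 L/cmH2O = 1.161 s.
Passive exhalation: V(t)/V₀ = e^(−t/τ) = e^(−1.45/1.161) = 0.2868.
Fraction remaining = 0.2868 → 28.68%.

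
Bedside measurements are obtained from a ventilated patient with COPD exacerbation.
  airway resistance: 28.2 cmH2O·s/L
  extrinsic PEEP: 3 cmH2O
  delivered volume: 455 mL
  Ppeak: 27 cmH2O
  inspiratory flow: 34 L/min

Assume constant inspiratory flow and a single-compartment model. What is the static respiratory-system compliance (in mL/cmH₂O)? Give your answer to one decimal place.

Flow: 34 L/min ÷ 60 = 0.5667 L/s.
Equation of motion (constant flow): PIP = Vt/C + R·V̇ + PEEP.
Vt/C = PIP − R·V̇ − PEEP = 27 − 28.2×0.5667 − 3 = 27 − 15.981 − 3 = 8.019 cmH2O.
C = Vt / 8.019 = 455 / 8.019 = 56.74 mL/cmH2O.

56.7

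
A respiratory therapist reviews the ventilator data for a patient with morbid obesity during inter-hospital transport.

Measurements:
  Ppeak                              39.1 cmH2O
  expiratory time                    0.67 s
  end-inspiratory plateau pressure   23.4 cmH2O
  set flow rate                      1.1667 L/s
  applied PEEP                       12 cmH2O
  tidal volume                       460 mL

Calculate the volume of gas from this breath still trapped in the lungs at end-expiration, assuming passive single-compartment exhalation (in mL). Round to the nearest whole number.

R = (PIP − Pplat)/V̇ = (39.1 − 23.4) / 1.1667 = 15.7/1.1667 = 13.457 cmH2O·s/L.
C = Vt/(Pplat − PEEP) = 460.0 / (23.4 − 12) = 460.0/11.4 = 40.351 mL/cmH2O.
τ = R × C = 13.457 × 0.04035 L/cmH2O = 0.543 s.
Fraction remaining = e^(−Te/τ) = e^(−0.67/0.543) = 0.2912.
Trapped volume = 460.0 × 0.2912 = 133.95 mL.

134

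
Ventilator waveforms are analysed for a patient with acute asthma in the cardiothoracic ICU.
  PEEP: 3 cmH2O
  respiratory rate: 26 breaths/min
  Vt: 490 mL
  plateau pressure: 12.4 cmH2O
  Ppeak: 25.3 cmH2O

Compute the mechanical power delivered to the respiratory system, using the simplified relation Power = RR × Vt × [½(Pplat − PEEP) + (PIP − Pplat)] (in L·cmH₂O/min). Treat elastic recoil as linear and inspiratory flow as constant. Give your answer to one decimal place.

224.2

Per-breath work = Vt × [½(Pplat−PEEP) + (PIP−Pplat)] = 0.490 × [0.5×9.4 + 12.9] = 0.490 × 17.6 = 8.624 L·cmH2O.
Power = 26 × 8.624 = 224.22 L·cmH2O/min.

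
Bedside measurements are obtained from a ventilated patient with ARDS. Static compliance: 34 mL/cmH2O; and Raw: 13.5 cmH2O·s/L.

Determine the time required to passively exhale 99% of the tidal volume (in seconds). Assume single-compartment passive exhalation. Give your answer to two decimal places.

2.11

τ = R × C = 13.5 × 34 mL/cmH2O = 13.5 × 0.034 L/cmH2O = 0.459 s.
Exhaled fraction f = 1 − e^(−t/τ) → t = −τ·ln(1 − f) = −0.459·ln(0.01) = 2.114 s.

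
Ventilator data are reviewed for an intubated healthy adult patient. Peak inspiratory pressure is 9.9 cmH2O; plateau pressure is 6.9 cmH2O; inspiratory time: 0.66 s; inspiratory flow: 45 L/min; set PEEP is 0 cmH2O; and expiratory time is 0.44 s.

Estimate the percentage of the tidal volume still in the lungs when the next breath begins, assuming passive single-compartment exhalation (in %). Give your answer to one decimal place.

21.6

Flow: 45 L/min ÷ 60 = 0.75 L/s.
Vt = flow × Ti = 0.75 L/s × 0.66 s × 1000 mL/L = 495.0 mL.
R = (PIP − Pplat)/V̇ = (9.9 − 6.9) / 0.75 = 3.0/0.75 = 4.0 cmH2O·s/L.
C = Vt/(Pplat − PEEP) = 495.0 / (6.9 − 0) = 495.0/6.9 = 71.739 mL/cmH2O.
τ = R × C = 4.0 × 0.07174 L/cmH2O = 0.287 s.
Fraction remaining at end-expiration = e^(−Te/τ) = e^(−0.44/0.287) = 0.2159 → 21.59%.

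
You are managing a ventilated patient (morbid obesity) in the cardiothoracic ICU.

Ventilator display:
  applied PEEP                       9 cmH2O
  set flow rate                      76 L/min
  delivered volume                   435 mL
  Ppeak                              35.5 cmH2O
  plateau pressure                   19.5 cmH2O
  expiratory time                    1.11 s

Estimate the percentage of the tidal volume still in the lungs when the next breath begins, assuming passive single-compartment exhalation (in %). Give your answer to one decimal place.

12.0

Flow: 76 L/min ÷ 60 = 1.2667 L/s.
R = (PIP − Pplat)/V̇ = (35.5 − 19.5) / 1.2667 = 16.0/1.2667 = 12.631 cmH2O·s/L.
C = Vt/(Pplat − PEEP) = 435.0 / (19.5 − 9) = 435.0/10.5 = 41.429 mL/cmH2O.
τ = R × C = 12.631 × 0.04143 L/cmH2O = 0.5233 s.
Fraction remaining at end-expiration = e^(−Te/τ) = e^(−1.11/0.5233) = 0.1199 → 11.99%.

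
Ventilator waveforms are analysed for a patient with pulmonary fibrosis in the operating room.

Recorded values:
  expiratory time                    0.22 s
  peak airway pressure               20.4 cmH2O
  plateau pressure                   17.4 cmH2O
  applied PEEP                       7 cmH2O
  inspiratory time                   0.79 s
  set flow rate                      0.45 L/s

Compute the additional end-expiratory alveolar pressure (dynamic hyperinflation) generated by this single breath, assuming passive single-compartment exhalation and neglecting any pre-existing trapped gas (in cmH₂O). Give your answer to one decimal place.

Vt = flow × Ti = 0.45 L/s × 0.79 s × 1000 mL/L = 355.5 mL.
R = (PIP − Pplat)/V̇ = (20.4 − 17.4) / 0.45 = 3.0/0.45 = 6.667 cmH2O·s/L.
C = Vt/(Pplat − PEEP) = 355.5 / (17.4 − 7) = 355.5/10.4 = 34.183 mL/cmH2O.
τ = R × C = 6.667 × 0.03418 L/cmH2O = 0.2279 s.
Fraction remaining = e^(−Te/τ) = e^(−0.22/0.2279) = 0.3809; trapped volume = 355.5 × 0.3809 = 135.41 mL.
Additional alveolar pressure from trapping ≈ V_trapped / C = 135.41 / 34.183 = 3.961 cmH2O.

4.0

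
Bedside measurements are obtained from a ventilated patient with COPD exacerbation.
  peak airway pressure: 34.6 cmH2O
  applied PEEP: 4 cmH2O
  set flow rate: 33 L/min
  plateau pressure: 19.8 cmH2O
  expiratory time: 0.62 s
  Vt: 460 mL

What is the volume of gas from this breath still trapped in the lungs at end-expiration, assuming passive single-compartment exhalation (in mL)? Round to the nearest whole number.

Flow: 33 L/min ÷ 60 = 0.55 L/s.
R = (PIP − Pplat)/V̇ = (34.6 − 19.8) / 0.55 = 14.8/0.55 = 26.909 cmH2O·s/L.
C = Vt/(Pplat − PEEP) = 460.0 / (19.8 − 4) = 460.0/15.8 = 29.114 mL/cmH2O.
τ = R × C = 26.909 × 0.02911 L/cmH2O = 0.7833 s.
Fraction remaining = e^(−Te/τ) = e^(−0.62/0.7833) = 0.4532.
Trapped volume = 460.0 × 0.4532 = 208.47 mL.

208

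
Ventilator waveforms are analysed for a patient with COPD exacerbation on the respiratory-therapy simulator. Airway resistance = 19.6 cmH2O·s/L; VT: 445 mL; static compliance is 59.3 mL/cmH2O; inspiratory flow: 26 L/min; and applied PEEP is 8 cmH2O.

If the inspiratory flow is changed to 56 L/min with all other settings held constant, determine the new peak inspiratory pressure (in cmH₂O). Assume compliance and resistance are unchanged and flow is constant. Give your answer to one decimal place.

Flow: 26 L/min ÷ 60 = 0.4333 L/s.
New flow: 56 L/min ÷ 60 = 0.9333 L/s.
PIP = Vt/C + R·V̇ + PEEP (constant-flow equation of motion).
Only the resistive term changes: ΔPIP = R × ΔV̇ = 19.6 × (0.9333 − 0.4333) = 19.6 × 0.5 = 9.8 cmH2O.
Original PIP = 445/59.3 + 19.6×0.4333 + 8 = 23.997 cmH2O; new PIP = 23.997 + (9.8) = 33.797 cmH2O.

33.8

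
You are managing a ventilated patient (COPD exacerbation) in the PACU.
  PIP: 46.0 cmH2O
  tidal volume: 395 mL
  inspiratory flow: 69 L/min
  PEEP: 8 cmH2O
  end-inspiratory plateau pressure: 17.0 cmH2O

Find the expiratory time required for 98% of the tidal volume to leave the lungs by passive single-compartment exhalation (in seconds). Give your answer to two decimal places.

Flow: 69 L/min ÷ 60 = 1.15 L/s.
R = (PIP − Pplat)/V̇ = (46.0 − 17.0) / 1.15 = 29.0/1.15 = 25.217 cmH2O·s/L.
C = Vt/(Pplat − PEEP) = 395.0 / (17.0 − 8) = 395.0/9.0 = 43.889 mL/cmH2O.
τ = R × C = 25.217 × 0.04389 L/cmH2O = 1.107 s.
t = −τ·ln(1 − 0.98) = −1.107·ln(0.02) = 4.331 s.

4.33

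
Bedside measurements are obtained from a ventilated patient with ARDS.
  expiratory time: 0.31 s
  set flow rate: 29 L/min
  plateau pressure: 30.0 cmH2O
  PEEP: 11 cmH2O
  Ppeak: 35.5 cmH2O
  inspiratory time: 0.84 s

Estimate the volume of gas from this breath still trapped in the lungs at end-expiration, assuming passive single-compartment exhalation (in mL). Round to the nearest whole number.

Flow: 29 L/min ÷ 60 = 0.4833 L/s.
Vt = flow × Ti = 0.4833 L/s × 0.84 s × 1000 mL/L = 405.97 mL.
R = (PIP − Pplat)/V̇ = (35.5 − 30.0) / 0.4833 = 5.5/0.4833 = 11.38 cmH2O·s/L.
C = Vt/(Pplat − PEEP) = 405.97 / (30.0 − 11) = 405.97/19.0 = 21.367 mL/cmH2O.
τ = R × C = 11.38 × 0.02137 L/cmH2O = 0.2432 s.
Fraction remaining = e^(−Te/τ) = e^(−0.31/0.2432) = 0.2795.
Trapped volume = 405.97 × 0.2795 = 113.47 mL.

113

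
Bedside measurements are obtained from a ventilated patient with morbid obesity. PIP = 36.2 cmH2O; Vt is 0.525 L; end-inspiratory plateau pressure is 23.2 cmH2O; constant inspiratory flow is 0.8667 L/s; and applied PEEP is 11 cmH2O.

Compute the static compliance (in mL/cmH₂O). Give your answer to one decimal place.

43.0

Cstat = Vt / (Pplat − PEEP) = 525 / (23.2 − 11) = 525 / 12.2 = 43.033 mL/cmH2O.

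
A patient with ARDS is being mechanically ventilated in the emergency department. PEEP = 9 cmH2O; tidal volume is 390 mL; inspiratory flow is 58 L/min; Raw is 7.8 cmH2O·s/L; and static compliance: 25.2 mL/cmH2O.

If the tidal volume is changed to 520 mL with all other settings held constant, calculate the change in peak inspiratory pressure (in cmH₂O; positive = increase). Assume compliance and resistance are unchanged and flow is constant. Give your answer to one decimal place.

5.2

PIP = Vt/C + R·V̇ + PEEP (constant-flow equation of motion).
Only the elastic term changes: ΔPIP = ΔVt / C = (520 − 390) / 25.2 = 5.159 cmH2O.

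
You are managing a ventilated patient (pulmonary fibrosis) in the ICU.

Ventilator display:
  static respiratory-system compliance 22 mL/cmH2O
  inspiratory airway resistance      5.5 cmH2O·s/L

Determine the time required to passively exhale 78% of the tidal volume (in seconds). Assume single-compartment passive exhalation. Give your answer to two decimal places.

τ = R × C = 5.5 × 22 mL/cmH2O = 5.5 × 0.022 L/cmH2O = 0.121 s.
Exhaled fraction f = 1 − e^(−t/τ) → t = −τ·ln(1 − f) = −0.121·ln(0.22) = 0.1832 s.

0.18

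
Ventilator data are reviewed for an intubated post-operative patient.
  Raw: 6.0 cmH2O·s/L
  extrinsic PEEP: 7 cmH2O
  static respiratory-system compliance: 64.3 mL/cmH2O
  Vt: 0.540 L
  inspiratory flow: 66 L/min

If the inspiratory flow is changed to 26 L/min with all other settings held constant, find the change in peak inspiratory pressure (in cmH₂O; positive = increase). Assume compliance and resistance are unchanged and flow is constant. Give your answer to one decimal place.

-4.0

Flow: 66 L/min ÷ 60 = 1.1 L/s.
New flow: 26 L/min ÷ 60 = 0.4333 L/s.
PIP = Vt/C + R·V̇ + PEEP (constant-flow equation of motion).
Only the resistive term changes: ΔPIP = R × ΔV̇ = 6.0 × (0.4333 − 1.1) = 6.0 × -0.6667 = -4.0 cmH2O.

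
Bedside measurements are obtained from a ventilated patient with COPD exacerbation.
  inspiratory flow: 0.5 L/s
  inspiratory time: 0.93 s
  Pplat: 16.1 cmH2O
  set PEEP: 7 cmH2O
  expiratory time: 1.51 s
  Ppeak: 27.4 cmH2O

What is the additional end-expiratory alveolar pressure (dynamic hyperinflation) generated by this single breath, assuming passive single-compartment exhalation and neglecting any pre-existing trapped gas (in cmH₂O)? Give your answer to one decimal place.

Vt = flow × Ti = 0.5 L/s × 0.93 s × 1000 mL/L = 465.0 mL.
R = (PIP − Pplat)/V̇ = (27.4 − 16.1) / 0.5 = 11.3/0.5 = 22.6 cmH2O·s/L.
C = Vt/(Pplat − PEEP) = 465.0 / (16.1 − 7) = 465.0/9.1 = 51.099 mL/cmH2O.
τ = R × C = 22.6 × 0.0511 L/cmH2O = 1.155 s.
Fraction remaining = e^(−Te/τ) = e^(−1.51/1.155) = 0.2705; trapped volume = 465.0 × 0.2705 = 125.78 mL.
Additional alveolar pressure from trapping ≈ V_trapped / C = 125.78 / 51.099 = 2.461 cmH2O.

2.5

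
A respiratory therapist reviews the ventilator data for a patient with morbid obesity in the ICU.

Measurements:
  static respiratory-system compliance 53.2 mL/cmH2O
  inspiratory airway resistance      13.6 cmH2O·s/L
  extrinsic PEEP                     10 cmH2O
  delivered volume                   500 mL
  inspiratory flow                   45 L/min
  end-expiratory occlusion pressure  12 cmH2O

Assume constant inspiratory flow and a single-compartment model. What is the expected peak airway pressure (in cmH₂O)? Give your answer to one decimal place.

31.6

Flow: 45 L/min ÷ 60 = 0.75 L/s.
Total PEEP = 12 cmH2O (set 10 + intrinsic 2); this is the baseline alveolar pressure.
Equation of motion (constant flow): PIP = Vt/C + R·V̇ + PEEP.
PIP = 500/53.2 + 13.6×0.75 + 12 = 9.398 + 10.2 + 12 = 31.598 cmH2O.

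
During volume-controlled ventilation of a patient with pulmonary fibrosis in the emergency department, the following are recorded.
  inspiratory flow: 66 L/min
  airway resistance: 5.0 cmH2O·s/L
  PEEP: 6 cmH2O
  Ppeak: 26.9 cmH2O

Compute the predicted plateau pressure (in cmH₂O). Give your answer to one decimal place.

21.4

Flow: 66 L/min ÷ 60 = 1.1 L/s.
Pplat = PIP − Raw × flow = 26.9 − 5.0 × 1.1 = 26.9 − 5.5 = 21.4 cmH2O.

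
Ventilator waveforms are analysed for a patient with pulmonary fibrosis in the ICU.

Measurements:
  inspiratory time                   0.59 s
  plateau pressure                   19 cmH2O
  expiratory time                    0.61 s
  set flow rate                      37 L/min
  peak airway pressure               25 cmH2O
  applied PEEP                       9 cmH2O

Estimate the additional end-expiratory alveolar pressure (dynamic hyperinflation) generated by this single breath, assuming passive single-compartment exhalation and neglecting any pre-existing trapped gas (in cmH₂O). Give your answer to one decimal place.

Flow: 37 L/min ÷ 60 = 0.6167 L/s.
Vt = flow × Ti = 0.6167 L/s × 0.59 s × 1000 mL/L = 363.85 mL.
R = (PIP − Pplat)/V̇ = (25 − 19) / 0.6167 = 6.0/0.6167 = 9.729 cmH2O·s/L.
C = Vt/(Pplat − PEEP) = 363.85 / (19 − 9) = 363.85/10.0 = 36.385 mL/cmH2O.
τ = R × C = 9.729 × 0.03639 L/cmH2O = 0.354 s.
Fraction remaining = e^(−Te/τ) = e^(−0.61/0.354) = 0.1785; trapped volume = 363.85 × 0.1785 = 64.947 mL.
Additional alveolar pressure from trapping ≈ V_trapped / C = 64.947 / 36.385 = 1.785 cmH2O.

1.8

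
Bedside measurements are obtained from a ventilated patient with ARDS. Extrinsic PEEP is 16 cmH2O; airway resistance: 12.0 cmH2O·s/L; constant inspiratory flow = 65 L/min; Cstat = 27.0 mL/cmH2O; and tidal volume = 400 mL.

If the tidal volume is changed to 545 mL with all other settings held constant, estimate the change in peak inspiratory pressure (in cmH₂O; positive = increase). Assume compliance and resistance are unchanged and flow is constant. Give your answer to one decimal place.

PIP = Vt/C + R·V̇ + PEEP (constant-flow equation of motion).
Only the elastic term changes: ΔPIP = ΔVt / C = (545 − 400) / 27.0 = 5.37 cmH2O.

5.4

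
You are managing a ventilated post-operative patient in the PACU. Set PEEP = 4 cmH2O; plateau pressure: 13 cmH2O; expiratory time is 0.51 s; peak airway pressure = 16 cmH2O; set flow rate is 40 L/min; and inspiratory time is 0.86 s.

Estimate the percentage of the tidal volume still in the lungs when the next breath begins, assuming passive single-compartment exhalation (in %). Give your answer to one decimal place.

Flow: 40 L/min ÷ 60 = 0.6667 L/s.
Vt = flow × Ti = 0.6667 L/s × 0.86 s × 1000 mL/L = 573.36 mL.
R = (PIP − Pplat)/V̇ = (16 − 13) / 0.6667 = 3.0/0.6667 = 4.5 cmH2O·s/L.
C = Vt/(Pplat − PEEP) = 573.36 / (13 − 4) = 573.36/9.0 = 63.707 mL/cmH2O.
τ = R × C = 4.5 × 0.06371 L/cmH2O = 0.2867 s.
Fraction remaining at end-expiration = e^(−Te/τ) = e^(−0.51/0.2867) = 0.1688 → 16.88%.

16.9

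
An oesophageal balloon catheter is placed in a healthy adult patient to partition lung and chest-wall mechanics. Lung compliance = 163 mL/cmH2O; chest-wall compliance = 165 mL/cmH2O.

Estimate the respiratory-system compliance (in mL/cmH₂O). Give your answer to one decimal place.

82.0

Lung and chest wall are elastances in series: 1/Crs = 1/CL + 1/Ccw.
1/Crs = 1/163 + 1/165 = 0.0122.
Crs = 81.967 mL/cmH2O.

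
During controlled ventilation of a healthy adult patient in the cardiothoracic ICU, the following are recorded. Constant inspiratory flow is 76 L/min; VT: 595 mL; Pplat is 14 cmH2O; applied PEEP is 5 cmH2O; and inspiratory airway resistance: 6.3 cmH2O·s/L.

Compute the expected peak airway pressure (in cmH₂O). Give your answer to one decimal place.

22.0

Flow: 76 L/min ÷ 60 = 1.2667 L/s.
PIP = Pplat + Raw × flow = 14 + 6.3 × 1.2667 = 14 + 7.98 = 21.98 cmH2O.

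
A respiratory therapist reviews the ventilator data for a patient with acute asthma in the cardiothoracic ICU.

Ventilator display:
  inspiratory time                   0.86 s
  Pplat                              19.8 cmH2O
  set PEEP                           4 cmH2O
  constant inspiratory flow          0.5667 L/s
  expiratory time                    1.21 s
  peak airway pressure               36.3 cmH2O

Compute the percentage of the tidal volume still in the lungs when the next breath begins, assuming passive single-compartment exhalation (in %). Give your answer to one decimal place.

26.0

Vt = flow × Ti = 0.5667 L/s × 0.86 s × 1000 mL/L = 487.36 mL.
R = (PIP − Pplat)/V̇ = (36.3 − 19.8) / 0.5667 = 16.5/0.5667 = 29.116 cmH2O·s/L.
C = Vt/(Pplat − PEEP) = 487.36 / (19.8 − 4) = 487.36/15.8 = 30.846 mL/cmH2O.
τ = R × C = 29.116 × 0.03085 L/cmH2O = 0.8982 s.
Fraction remaining at end-expiration = e^(−Te/τ) = e^(−1.21/0.8982) = 0.26 → 26.0%.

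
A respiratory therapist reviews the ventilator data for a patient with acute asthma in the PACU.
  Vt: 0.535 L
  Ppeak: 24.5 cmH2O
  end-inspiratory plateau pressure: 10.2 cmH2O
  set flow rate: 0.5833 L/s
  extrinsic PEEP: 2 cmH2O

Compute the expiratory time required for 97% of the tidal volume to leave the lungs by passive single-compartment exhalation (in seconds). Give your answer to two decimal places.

5.61

R = (PIP − Pplat)/V̇ = (24.5 − 10.2) / 0.5833 = 14.3/0.5833 = 24.516 cmH2O·s/L.
C = Vt/(Pplat − PEEP) = 535.0 / (10.2 − 2) = 535.0/8.2 = 65.244 mL/cmH2O.
τ = R × C = 24.516 × 0.06524 L/cmH2O = 1.599 s.
t = −τ·ln(1 − 0.97) = −1.599·ln(0.03) = 5.607 s.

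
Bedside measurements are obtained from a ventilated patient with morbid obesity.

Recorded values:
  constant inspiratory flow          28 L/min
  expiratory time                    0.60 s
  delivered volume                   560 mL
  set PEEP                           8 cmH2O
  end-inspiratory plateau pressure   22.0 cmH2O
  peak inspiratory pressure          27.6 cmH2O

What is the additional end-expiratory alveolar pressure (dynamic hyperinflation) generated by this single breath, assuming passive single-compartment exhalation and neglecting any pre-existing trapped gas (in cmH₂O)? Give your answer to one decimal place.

Flow: 28 L/min ÷ 60 = 0.4667 L/s.
R = (PIP − Pplat)/V̇ = (27.6 − 22.0) / 0.4667 = 5.6/0.4667 = 11.999 cmH2O·s/L.
C = Vt/(Pplat − PEEP) = 560.0 / (22.0 − 8) = 560.0/14.0 = 40.0 mL/cmH2O.
τ = R × C = 11.999 × 0.04 L/cmH2O = 0.48 s.
Fraction remaining = e^(−Te/τ) = e^(−0.60/0.48) = 0.2865; trapped volume = 560.0 × 0.2865 = 160.44 mL.
Additional alveolar pressure from trapping ≈ V_trapped / C = 160.44 / 40.0 = 4.011 cmH2O.

4.0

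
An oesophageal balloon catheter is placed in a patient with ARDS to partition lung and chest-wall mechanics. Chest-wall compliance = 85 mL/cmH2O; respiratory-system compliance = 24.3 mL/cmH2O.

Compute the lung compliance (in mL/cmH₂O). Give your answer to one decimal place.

34.0

1/CL = 1/Crs − 1/Ccw.
1/CL = 1/24.3 − 1/85 = 0.02939.
CL = 34.025 mL/cmH2O.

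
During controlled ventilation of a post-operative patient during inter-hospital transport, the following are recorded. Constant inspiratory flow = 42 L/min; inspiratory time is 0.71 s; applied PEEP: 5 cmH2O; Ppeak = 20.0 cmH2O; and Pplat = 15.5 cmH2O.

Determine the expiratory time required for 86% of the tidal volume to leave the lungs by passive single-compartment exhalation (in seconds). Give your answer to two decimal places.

0.60

Flow: 42 L/min ÷ 60 = 0.7 L/s.
Vt = flow × Ti = 0.7 L/s × 0.71 s × 1000 mL/L = 497.0 mL.
R = (PIP − Pplat)/V̇ = (20.0 − 15.5) / 0.7 = 4.5/0.7 = 6.429 cmH2O·s/L.
C = Vt/(Pplat − PEEP) = 497.0 / (15.5 − 5) = 497.0/10.5 = 47.333 mL/cmH2O.
τ = R × C = 6.429 × 0.04733 L/cmH2O = 0.3043 s.
t = −τ·ln(1 − 0.86) = −0.3043·ln(0.14) = 0.5983 s.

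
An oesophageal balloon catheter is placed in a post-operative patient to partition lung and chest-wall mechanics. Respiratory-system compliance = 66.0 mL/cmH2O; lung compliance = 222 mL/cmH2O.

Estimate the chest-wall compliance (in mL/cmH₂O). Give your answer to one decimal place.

1/Ccw = 1/Crs − 1/CL.
1/Ccw = 1/66.0 − 1/222 = 0.01065.
Ccw = 93.897 mL/cmH2O.

93.9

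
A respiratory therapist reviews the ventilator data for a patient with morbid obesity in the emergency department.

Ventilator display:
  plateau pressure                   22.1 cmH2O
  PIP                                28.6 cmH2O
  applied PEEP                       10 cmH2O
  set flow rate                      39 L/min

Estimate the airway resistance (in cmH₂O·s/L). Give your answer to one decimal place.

10.0

Flow: 39 L/min ÷ 60 = 0.65 L/s.
Raw = (PIP − Pplat) / flow = (28.6 − 22.1) / 0.65 = 6.5 / 0.65 = 10.0 cmH2O·s/L.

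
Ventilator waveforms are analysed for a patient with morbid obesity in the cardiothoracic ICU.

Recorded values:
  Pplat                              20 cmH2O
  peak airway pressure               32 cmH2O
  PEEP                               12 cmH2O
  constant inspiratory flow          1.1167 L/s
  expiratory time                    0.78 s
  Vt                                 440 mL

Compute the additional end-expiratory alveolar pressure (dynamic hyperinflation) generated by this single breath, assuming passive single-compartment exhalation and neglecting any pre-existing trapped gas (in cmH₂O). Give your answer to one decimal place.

2.1

R = (PIP − Pplat)/V̇ = (32 − 20) / 1.1167 = 12.0/1.1167 = 10.746 cmH2O·s/L.
C = Vt/(Pplat − PEEP) = 440.0 / (20 − 12) = 440.0/8.0 = 55.0 mL/cmH2O.
τ = R × C = 10.746 × 0.055 L/cmH2O = 0.591 s.
Fraction remaining = e^(−Te/τ) = e^(−0.78/0.591) = 0.2672; trapped volume = 440.0 × 0.2672 = 117.57 mL.
Additional alveolar pressure from trapping ≈ V_trapped / C = 117.57 / 55.0 = 2.138 cmH2O.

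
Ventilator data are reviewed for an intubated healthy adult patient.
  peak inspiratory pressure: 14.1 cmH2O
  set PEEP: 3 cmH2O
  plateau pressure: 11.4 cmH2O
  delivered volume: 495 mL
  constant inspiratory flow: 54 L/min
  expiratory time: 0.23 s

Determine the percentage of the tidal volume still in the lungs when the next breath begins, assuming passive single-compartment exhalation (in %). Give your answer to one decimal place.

27.2

Flow: 54 L/min ÷ 60 = 0.9 L/s.
R = (PIP − Pplat)/V̇ = (14.1 − 11.4) / 0.9 = 2.7/0.9 = 3.0 cmH2O·s/L.
C = Vt/(Pplat − PEEP) = 495.0 / (11.4 − 3) = 495.0/8.4 = 58.929 mL/cmH2O.
τ = R × C = 3.0 × 0.05893 L/cmH2O = 0.1768 s.
Fraction remaining at end-expiration = e^(−Te/τ) = e^(−0.23/0.1768) = 0.2723 → 27.23%.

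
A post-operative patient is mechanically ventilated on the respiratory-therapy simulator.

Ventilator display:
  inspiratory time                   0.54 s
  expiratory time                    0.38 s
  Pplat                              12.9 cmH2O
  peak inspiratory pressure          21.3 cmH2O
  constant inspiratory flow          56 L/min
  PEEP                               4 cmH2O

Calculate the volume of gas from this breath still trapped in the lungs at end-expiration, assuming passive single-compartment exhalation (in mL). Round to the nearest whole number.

Flow: 56 L/min ÷ 60 = 0.9333 L/s.
Vt = flow × Ti = 0.9333 L/s × 0.54 s × 1000 mL/L = 503.98 mL.
R = (PIP − Pplat)/V̇ = (21.3 − 12.9) / 0.9333 = 8.4/0.9333 = 9.0 cmH2O·s/L.
C = Vt/(Pplat − PEEP) = 503.98 / (12.9 − 4) = 503.98/8.9 = 56.627 mL/cmH2O.
τ = R × C = 9.0 × 0.05663 L/cmH2O = 0.5097 s.
Fraction remaining = e^(−Te/τ) = e^(−0.38/0.5097) = 0.4745.
Trapped volume = 503.98 × 0.4745 = 239.14 mL.

239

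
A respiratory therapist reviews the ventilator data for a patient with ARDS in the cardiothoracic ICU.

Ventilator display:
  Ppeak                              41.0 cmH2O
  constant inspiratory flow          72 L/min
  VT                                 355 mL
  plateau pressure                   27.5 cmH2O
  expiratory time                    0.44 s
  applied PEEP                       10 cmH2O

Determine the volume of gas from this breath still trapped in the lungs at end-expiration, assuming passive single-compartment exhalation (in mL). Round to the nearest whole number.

Flow: 72 L/min ÷ 60 = 1.2 L/s.
R = (PIP − Pplat)/V̇ = (41.0 − 27.5) / 1.2 = 13.5/1.2 = 11.25 cmH2O·s/L.
C = Vt/(Pplat − PEEP) = 355.0 / (27.5 − 10) = 355.0/17.5 = 20.286 mL/cmH2O.
τ = R × C = 11.25 × 0.02029 L/cmH2O = 0.2283 s.
Fraction remaining = e^(−Te/τ) = e^(−0.44/0.2283) = 0.1455.
Trapped volume = 355.0 × 0.1455 = 51.653 mL.

52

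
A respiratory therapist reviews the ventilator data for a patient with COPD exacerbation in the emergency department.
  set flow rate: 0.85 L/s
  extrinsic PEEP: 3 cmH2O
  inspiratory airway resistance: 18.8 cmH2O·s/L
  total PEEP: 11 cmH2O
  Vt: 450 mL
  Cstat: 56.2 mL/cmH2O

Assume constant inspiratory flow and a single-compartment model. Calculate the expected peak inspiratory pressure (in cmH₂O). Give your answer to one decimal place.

Total PEEP = 11 cmH2O (set 3 + intrinsic 8); this is the baseline alveolar pressure.
Equation of motion (constant flow): PIP = Vt/C + R·V̇ + PEEP.
PIP = 450/56.2 + 18.8×0.85 + 11 = 8.007 + 15.98 + 11 = 34.987 cmH2O.

35.0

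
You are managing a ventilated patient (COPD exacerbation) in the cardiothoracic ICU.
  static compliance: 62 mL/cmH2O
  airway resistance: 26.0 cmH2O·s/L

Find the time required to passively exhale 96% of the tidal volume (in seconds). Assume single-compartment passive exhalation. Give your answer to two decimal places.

5.19

τ = R × C = 26.0 × 62 mL/cmH2O = 26.0 × 0.062 L/cmH2O = 1.612 s.
Exhaled fraction f = 1 − e^(−t/τ) → t = −τ·ln(1 − f) = −1.612·ln(0.04) = 5.189 s.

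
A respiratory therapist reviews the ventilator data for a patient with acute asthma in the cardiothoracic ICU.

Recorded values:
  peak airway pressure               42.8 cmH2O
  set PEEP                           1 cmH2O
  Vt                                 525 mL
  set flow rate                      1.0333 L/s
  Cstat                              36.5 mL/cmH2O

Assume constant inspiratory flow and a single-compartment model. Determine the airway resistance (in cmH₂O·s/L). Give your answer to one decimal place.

Equation of motion (constant flow): PIP = Vt/C + R·V̇ + PEEP.
R·V̇ = PIP − Vt/C − PEEP = 42.8 − 525/36.5 − 1 = 42.8 − 14.384 − 1 = 27.416 cmH2O.
R = 27.416 / 1.0333 = 26.532 cmH2O·s/L.

26.5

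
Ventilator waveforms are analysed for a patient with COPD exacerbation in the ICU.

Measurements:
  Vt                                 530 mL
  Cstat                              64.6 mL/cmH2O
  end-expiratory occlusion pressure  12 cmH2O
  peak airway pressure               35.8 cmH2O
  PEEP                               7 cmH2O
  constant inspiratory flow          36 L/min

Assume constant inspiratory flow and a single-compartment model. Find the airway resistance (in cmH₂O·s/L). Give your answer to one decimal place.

26.0

Flow: 36 L/min ÷ 60 = 0.6 L/s.
Total PEEP = 12 cmH2O (set 7 + intrinsic 5); this is the baseline alveolar pressure.
Equation of motion (constant flow): PIP = Vt/C + R·V̇ + PEEP.
R·V̇ = PIP − Vt/C − PEEP = 35.8 − 530/64.6 − 12 = 35.8 − 8.204 − 12 = 15.596 cmH2O.
R = 15.596 / 0.6 = 25.993 cmH2O·s/L.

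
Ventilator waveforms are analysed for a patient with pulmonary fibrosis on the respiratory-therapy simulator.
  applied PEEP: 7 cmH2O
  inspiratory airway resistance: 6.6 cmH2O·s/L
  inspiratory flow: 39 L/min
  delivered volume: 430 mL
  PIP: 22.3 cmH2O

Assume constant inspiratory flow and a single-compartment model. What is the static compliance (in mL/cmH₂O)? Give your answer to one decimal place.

39.1

Flow: 39 L/min ÷ 60 = 0.65 L/s.
Equation of motion (constant flow): PIP = Vt/C + R·V̇ + PEEP.
Vt/C = PIP − R·V̇ − PEEP = 22.3 − 6.6×0.65 − 7 = 22.3 − 4.29 − 7 = 11.01 cmH2O.
C = Vt / 11.01 = 430 / 11.01 = 39.055 mL/cmH2O.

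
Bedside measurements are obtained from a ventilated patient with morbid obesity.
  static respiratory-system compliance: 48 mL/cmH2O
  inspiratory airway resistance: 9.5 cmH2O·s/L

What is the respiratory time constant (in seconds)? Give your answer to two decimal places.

0.46

τ = R × C = 9.5 × 48 mL/cmH2O = 9.5 × 0.048 L/cmH2O = 0.456 s.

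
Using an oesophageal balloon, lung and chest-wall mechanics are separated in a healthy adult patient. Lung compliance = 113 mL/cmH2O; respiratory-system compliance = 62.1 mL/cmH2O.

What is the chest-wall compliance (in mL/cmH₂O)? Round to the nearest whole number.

138

1/Ccw = 1/Crs − 1/CL.
1/Ccw = 1/62.1 − 1/113 = 0.007254.
Ccw = 137.85 mL/cmH2O.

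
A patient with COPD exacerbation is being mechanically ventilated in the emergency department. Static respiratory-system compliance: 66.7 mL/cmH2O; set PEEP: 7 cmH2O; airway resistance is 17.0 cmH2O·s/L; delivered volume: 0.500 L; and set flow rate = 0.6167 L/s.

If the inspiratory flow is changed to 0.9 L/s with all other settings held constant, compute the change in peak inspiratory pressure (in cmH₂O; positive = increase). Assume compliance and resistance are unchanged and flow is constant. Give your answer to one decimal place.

PIP = Vt/C + R·V̇ + PEEP (constant-flow equation of motion).
Only the resistive term changes: ΔPIP = R × ΔV̇ = 17.0 × (0.9 − 0.6167) = 17.0 × 0.2833 = 4.816 cmH2O.

4.8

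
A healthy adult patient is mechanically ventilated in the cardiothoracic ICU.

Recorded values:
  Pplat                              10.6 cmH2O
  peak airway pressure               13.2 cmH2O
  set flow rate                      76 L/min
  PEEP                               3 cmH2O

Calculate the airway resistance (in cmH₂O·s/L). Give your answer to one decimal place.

Flow: 76 L/min ÷ 60 = 1.2667 L/s.
Raw = (PIP − Pplat) / flow = (13.2 − 10.6) / 1.2667 = 2.6 / 1.2667 = 2.053 cmH2O·s/L.

2.1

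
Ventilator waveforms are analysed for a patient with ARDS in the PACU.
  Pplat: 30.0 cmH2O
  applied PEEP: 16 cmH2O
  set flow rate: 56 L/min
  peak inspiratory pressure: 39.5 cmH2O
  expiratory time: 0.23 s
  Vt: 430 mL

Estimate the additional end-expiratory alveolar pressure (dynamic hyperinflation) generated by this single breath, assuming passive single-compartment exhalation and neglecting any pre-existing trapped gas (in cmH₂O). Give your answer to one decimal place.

Flow: 56 L/min ÷ 60 = 0.9333 L/s.
R = (PIP − Pplat)/V̇ = (39.5 − 30.0) / 0.9333 = 9.5/0.9333 = 10.179 cmH2O·s/L.
C = Vt/(Pplat − PEEP) = 430.0 / (30.0 − 16) = 430.0/14.0 = 30.714 mL/cmH2O.
τ = R × C = 10.179 × 0.03071 L/cmH2O = 0.3126 s.
Fraction remaining = e^(−Te/τ) = e^(−0.23/0.3126) = 0.4791; trapped volume = 430.0 × 0.4791 = 206.01 mL.
Additional alveolar pressure from trapping ≈ V_trapped / C = 206.01 / 30.714 = 6.707 cmH2O.

6.7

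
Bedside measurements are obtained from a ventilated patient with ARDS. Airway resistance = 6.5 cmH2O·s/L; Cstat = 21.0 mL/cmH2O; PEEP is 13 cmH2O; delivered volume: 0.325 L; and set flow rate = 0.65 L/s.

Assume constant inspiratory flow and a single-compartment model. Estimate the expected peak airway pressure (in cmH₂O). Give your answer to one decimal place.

Equation of motion (constant flow): PIP = Vt/C + R·V̇ + PEEP.
PIP = 325/21.0 + 6.5×0.65 + 13 = 15.476 + 4.225 + 13 = 32.701 cmH2O.

32.7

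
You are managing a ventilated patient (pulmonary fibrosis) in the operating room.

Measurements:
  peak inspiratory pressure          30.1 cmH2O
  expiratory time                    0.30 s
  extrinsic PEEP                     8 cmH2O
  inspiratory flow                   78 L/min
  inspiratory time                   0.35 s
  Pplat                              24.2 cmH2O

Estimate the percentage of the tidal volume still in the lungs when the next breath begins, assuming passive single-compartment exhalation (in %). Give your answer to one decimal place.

Flow: 78 L/min ÷ 60 = 1.3 L/s.
Vt = flow × Ti = 1.3 L/s × 0.35 s × 1000 mL/L = 455.0 mL.
R = (PIP − Pplat)/V̇ = (30.1 − 24.2) / 1.3 = 5.9/1.3 = 4.538 cmH2O·s/L.
C = Vt/(Pplat − PEEP) = 455.0 / (24.2 − 8) = 455.0/16.2 = 28.086 mL/cmH2O.
τ = R × C = 4.538 × 0.02809 L/cmH2O = 0.1275 s.
Fraction remaining at end-expiration = e^(−Te/τ) = e^(−0.30/0.1275) = 0.09509 → 9.509%.

9.5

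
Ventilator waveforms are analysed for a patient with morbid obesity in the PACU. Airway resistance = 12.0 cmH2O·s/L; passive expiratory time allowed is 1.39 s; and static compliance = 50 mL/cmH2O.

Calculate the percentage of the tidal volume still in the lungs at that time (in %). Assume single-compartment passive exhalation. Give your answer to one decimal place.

τ = R × C = 12.0 × 50 mL/cmH2O = 12.0 × 0.050 L/cmH2O = 0.6 s.
Passive exhalation: V(t)/V₀ = e^(−t/τ) = e^(−1.39/0.6) = 0.0986.
Fraction remaining = 0.0986 → 9.86%.

9.9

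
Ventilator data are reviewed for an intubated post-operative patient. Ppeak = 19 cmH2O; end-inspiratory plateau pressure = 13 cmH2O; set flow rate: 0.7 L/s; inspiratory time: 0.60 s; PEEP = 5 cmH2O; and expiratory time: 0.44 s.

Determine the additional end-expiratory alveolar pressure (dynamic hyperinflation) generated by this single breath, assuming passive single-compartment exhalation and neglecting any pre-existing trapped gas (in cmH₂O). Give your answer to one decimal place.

3.0

Vt = flow × Ti = 0.7 L/s × 0.60 s × 1000 mL/L = 420.0 mL.
R = (PIP − Pplat)/V̇ = (19 − 13) / 0.7 = 6.0/0.7 = 8.571 cmH2O·s/L.
C = Vt/(Pplat − PEEP) = 420.0 / (13 − 5) = 420.0/8.0 = 52.5 mL/cmH2O.
τ = R × C = 8.571 × 0.0525 L/cmH2O = 0.45 s.
Fraction remaining = e^(−Te/τ) = e^(−0.44/0.45) = 0.3761; trapped volume = 420.0 × 0.3761 = 157.96 mL.
Additional alveolar pressure from trapping ≈ V_trapped / C = 157.96 / 52.5 = 3.009 cmH2O.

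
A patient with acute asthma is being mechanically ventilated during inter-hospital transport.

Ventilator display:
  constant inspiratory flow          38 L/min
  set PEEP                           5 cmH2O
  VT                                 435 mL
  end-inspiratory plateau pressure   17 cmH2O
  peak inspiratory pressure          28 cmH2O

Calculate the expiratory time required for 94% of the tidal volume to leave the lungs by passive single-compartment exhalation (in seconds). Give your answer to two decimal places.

Flow: 38 L/min ÷ 60 = 0.6333 L/s.
R = (PIP − Pplat)/V̇ = (28 − 17) / 0.6333 = 11.0/0.6333 = 17.369 cmH2O·s/L.
C = Vt/(Pplat − PEEP) = 435.0 / (17 − 5) = 435.0/12.0 = 36.25 mL/cmH2O.
τ = R × C = 17.369 × 0.03625 L/cmH2O = 0.6296 s.
t = −τ·ln(1 − 0.94) = −0.6296·ln(0.06) = 1.771 s.

1.77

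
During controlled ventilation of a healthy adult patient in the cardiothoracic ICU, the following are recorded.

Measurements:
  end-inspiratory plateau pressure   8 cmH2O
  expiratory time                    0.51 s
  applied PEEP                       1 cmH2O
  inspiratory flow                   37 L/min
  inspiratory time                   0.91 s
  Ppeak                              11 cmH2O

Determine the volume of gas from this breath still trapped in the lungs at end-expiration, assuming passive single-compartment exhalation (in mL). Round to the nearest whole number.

152

Flow: 37 L/min ÷ 60 = 0.6167 L/s.
Vt = flow × Ti = 0.6167 L/s × 0.91 s × 1000 mL/L = 561.2 mL.
R = (PIP − Pplat)/V̇ = (11 − 8) / 0.6167 = 3.0/0.6167 = 4.865 cmH2O·s/L.
C = Vt/(Pplat − PEEP) = 561.2 / (8 − 1) = 561.2/7.0 = 80.171 mL/cmH2O.
τ = R × C = 4.865 × 0.08017 L/cmH2O = 0.39 s.
Fraction remaining = e^(−Te/τ) = e^(−0.51/0.39) = 0.2704.
Trapped volume = 561.2 × 0.2704 = 151.75 mL.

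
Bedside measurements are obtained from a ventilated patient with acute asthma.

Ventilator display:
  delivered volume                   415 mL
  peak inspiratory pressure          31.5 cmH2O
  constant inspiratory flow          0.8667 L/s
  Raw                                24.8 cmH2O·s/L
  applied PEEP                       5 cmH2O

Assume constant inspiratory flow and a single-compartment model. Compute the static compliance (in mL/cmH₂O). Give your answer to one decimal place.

Equation of motion (constant flow): PIP = Vt/C + R·V̇ + PEEP.
Vt/C = PIP − R·V̇ − PEEP = 31.5 − 24.8×0.8667 − 5 = 31.5 − 21.494 − 5 = 5.006 cmH2O.
C = Vt / 5.006 = 415 / 5.006 = 82.901 mL/cmH2O.

82.9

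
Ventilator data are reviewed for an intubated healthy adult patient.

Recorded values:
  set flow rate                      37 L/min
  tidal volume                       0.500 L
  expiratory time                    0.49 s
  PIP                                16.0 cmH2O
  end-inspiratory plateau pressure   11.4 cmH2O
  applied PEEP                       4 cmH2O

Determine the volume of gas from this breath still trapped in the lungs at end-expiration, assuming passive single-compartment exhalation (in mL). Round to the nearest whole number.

Flow: 37 L/min ÷ 60 = 0.6167 L/s.
R = (PIP − Pplat)/V̇ = (16.0 − 11.4) / 0.6167 = 4.6/0.6167 = 7.459 cmH2O·s/L.
C = Vt/(Pplat − PEEP) = 500.0 / (11.4 − 4) = 500.0/7.4 = 67.568 mL/cmH2O.
τ = R × C = 7.459 × 0.06757 L/cmH2O = 0.504 s.
Fraction remaining = e^(−Te/τ) = e^(−0.49/0.504) = 0.3782.
Trapped volume = 500.0 × 0.3782 = 189.1 mL.

189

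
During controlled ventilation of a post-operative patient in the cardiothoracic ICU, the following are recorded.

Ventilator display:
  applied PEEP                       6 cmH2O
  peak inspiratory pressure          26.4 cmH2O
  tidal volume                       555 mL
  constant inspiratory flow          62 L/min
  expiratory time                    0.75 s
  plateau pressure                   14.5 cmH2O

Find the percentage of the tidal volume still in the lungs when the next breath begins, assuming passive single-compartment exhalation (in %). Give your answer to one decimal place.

36.9

Flow: 62 L/min ÷ 60 = 1.0333 L/s.
R = (PIP − Pplat)/V̇ = (26.4 − 14.5) / 1.0333 = 11.9/1.0333 = 11.517 cmH2O·s/L.
C = Vt/(Pplat − PEEP) = 555.0 / (14.5 − 6) = 555.0/8.5 = 65.294 mL/cmH2O.
τ = R × C = 11.517 × 0.06529 L/cmH2O = 0.7519 s.
Fraction remaining at end-expiration = e^(−Te/τ) = e^(−0.75/0.7519) = 0.3688 → 36.88%.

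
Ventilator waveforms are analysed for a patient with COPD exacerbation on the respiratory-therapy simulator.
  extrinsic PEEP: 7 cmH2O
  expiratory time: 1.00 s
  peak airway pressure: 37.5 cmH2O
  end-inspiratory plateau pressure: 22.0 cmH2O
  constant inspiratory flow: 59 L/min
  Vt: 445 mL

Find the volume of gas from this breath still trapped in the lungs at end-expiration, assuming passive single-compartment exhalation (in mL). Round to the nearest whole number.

52

Flow: 59 L/min ÷ 60 = 0.9833 L/s.
R = (PIP − Pplat)/V̇ = (37.5 − 22.0) / 0.9833 = 15.5/0.9833 = 15.763 cmH2O·s/L.
C = Vt/(Pplat − PEEP) = 445.0 / (22.0 − 7) = 445.0/15.0 = 29.667 mL/cmH2O.
τ = R × C = 15.763 × 0.02967 L/cmH2O = 0.4677 s.
Fraction remaining = e^(−Te/τ) = e^(−1.00/0.4677) = 0.1179.
Trapped volume = 445.0 × 0.1179 = 52.466 mL.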